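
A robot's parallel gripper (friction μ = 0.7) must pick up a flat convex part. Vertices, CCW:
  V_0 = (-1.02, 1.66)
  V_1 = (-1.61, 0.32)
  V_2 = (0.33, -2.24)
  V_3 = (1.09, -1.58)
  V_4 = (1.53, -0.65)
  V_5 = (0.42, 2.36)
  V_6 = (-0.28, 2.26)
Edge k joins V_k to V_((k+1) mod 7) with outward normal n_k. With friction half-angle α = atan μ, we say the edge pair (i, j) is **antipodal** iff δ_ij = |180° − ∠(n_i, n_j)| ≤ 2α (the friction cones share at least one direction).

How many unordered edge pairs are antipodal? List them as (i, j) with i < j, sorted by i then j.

α = atan 0.7 = 34.99°;  2α = 69.98°
n_0 = (-0.9152, +0.4030)
n_1 = (-0.7970, -0.6040)
n_2 = (+0.6557, -0.7550)
n_3 = (+0.9039, -0.4277)
n_4 = (+0.9382, +0.3460)
n_5 = (-0.1414, +0.9899)
n_6 = (-0.6298, +0.7768)
  (0,1): δ = 119.08°  ·
  (0,2): δ = 25.26°  ✓
  (0,3): δ = 1.56°  ✓
  (0,4): δ = 44.01°  ✓
  (0,5): δ = 121.89°  ·
  (0,6): δ = 152.80°  ·
  (1,2): δ = 86.18°  ·
  (1,3): δ = 62.47°  ✓
  (1,4): δ = 16.91°  ✓
  (1,5): δ = 60.97°  ✓
  (1,6): δ = 91.88°  ·
  (2,3): δ = 156.29°  ·
  (2,4): δ = 110.73°  ·
  (2,5): δ = 32.84°  ✓
  (2,6): δ = 1.94°  ✓
  (3,4): δ = 134.44°  ·
  (3,5): δ = 56.55°  ✓
  (3,6): δ = 25.64°  ✓
  (4,5): δ = 102.11°  ·
  (4,6): δ = 71.21°  ·
  (5,6): δ = 149.09°  ·
antipodal pairs: 10

count = 10; pairs: (0,2), (0,3), (0,4), (1,3), (1,4), (1,5), (2,5), (2,6), (3,5), (3,6)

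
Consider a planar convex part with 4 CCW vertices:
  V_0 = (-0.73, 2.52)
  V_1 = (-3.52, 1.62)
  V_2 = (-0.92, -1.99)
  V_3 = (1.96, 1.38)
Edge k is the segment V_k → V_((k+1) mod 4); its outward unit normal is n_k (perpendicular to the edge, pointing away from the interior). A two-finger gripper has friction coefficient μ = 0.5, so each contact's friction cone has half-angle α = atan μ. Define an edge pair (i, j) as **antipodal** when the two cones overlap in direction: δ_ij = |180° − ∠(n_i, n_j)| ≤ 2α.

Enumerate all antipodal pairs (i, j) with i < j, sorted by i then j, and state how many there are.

count = 2; pairs: (0,2), (1,3)

α = atan 0.5 = 26.57°;  2α = 53.13°
n_0 = (-0.3070, +0.9517)
n_1 = (-0.8114, -0.5844)
n_2 = (+0.7602, -0.6497)
n_3 = (+0.3902, +0.9207)
  (0,1): δ = 72.12°  ·
  (0,2): δ = 31.60°  ✓
  (0,3): δ = 139.15°  ·
  (1,2): δ = 76.28°  ·
  (1,3): δ = 31.27°  ✓
  (2,3): δ = 72.45°  ·
antipodal pairs: 2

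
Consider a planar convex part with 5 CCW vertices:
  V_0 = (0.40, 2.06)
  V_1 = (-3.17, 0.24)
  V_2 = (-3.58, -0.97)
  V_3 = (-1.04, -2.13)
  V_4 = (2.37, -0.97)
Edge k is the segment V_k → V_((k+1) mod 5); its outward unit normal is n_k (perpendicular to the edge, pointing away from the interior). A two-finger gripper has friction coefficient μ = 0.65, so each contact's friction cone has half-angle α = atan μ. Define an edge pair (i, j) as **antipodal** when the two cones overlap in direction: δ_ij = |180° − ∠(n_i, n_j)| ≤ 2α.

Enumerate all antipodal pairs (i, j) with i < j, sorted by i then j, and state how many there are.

α = atan 0.65 = 33.02°;  2α = 66.05°
n_0 = (-0.4542, +0.8909)
n_1 = (-0.9471, +0.3209)
n_2 = (-0.4154, -0.9096)
n_3 = (+0.3221, -0.9467)
n_4 = (+0.8384, +0.5451)
  (0,1): δ = 135.73°  ·
  (0,2): δ = 51.56°  ✓
  (0,3): δ = 8.23°  ✓
  (0,4): δ = 96.02°  ·
  (1,2): δ = 95.83°  ·
  (1,3): δ = 52.49°  ✓
  (1,4): δ = 51.75°  ✓
  (2,3): δ = 136.67°  ·
  (2,4): δ = 32.42°  ✓
  (3,4): δ = 75.76°  ·
antipodal pairs: 5

count = 5; pairs: (0,2), (0,3), (1,3), (1,4), (2,4)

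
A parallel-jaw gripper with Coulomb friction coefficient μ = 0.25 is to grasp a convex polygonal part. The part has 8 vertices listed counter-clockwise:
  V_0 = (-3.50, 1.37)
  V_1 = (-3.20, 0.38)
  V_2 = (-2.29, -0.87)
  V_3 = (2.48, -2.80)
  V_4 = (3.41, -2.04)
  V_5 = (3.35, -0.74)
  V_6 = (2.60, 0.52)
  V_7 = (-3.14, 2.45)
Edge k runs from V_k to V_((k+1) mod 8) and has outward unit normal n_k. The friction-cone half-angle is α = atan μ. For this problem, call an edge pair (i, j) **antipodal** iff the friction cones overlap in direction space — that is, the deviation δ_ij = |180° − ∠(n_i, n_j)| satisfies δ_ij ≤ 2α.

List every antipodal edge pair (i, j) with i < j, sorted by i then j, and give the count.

count = 5; pairs: (0,4), (0,5), (1,5), (2,6), (4,7)

α = atan 0.25 = 14.04°;  2α = 28.07°
n_0 = (-0.9570, -0.2900)
n_1 = (-0.8085, -0.5886)
n_2 = (-0.3751, -0.9270)
n_3 = (+0.6328, -0.7743)
n_4 = (+0.9989, +0.0461)
n_5 = (+0.8593, +0.5115)
n_6 = (+0.3187, +0.9479)
n_7 = (-0.9487, +0.3162)
  (0,1): δ = 160.80°  ·
  (0,2): δ = 128.89°  ·
  (0,3): δ = 67.60°  ·
  (0,4): δ = 14.22°  ✓
  (0,5): δ = 13.90°  ✓
  (0,6): δ = 54.56°  ·
  (0,7): δ = 144.71°  ·
  (1,2): δ = 148.08°  ·
  (1,3): δ = 86.80°  ·
  (1,4): δ = 33.41°  ·
  (1,5): δ = 5.29°  ✓
  (1,6): δ = 35.36°  ·
  (1,7): δ = 125.51°  ·
  (2,3): δ = 118.72°  ·
  (2,4): δ = 65.33°  ·
  (2,5): δ = 37.21°  ·
  (2,6): δ = 3.44°  ✓
  (2,7): δ = 93.59°  ·
  (3,4): δ = 126.61°  ·
  (3,5): δ = 98.49°  ·
  (3,6): δ = 57.84°  ·
  (3,7): δ = 32.31°  ·
  (4,5): δ = 151.88°  ·
  (4,6): δ = 111.23°  ·
  (4,7): δ = 21.08°  ✓
  (5,6): δ = 139.35°  ·
  (5,7): δ = 49.20°  ·
  (6,7): δ = 89.85°  ·
antipodal pairs: 5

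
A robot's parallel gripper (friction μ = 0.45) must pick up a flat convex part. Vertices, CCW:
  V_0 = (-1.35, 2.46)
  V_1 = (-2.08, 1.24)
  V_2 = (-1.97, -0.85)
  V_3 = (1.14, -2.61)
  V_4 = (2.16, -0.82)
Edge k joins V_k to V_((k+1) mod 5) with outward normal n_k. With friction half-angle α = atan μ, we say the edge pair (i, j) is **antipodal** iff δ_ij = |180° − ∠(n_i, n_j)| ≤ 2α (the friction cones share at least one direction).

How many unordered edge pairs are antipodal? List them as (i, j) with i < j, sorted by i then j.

α = atan 0.45 = 24.23°;  2α = 48.46°
n_0 = (-0.8581, +0.5135)
n_1 = (-0.9986, -0.0526)
n_2 = (-0.4925, -0.8703)
n_3 = (+0.8688, -0.4951)
n_4 = (+0.6828, +0.7306)
  (0,1): δ = 146.09°  ·
  (0,2): δ = 88.61°  ·
  (0,3): δ = 1.22°  ✓
  (0,4): δ = 77.83°  ·
  (1,2): δ = 122.52°  ·
  (1,3): δ = 32.69°  ✓
  (1,4): δ = 43.93°  ✓
  (2,3): δ = 90.17°  ·
  (2,4): δ = 13.55°  ✓
  (3,4): δ = 103.38°  ·
antipodal pairs: 4

count = 4; pairs: (0,3), (1,3), (1,4), (2,4)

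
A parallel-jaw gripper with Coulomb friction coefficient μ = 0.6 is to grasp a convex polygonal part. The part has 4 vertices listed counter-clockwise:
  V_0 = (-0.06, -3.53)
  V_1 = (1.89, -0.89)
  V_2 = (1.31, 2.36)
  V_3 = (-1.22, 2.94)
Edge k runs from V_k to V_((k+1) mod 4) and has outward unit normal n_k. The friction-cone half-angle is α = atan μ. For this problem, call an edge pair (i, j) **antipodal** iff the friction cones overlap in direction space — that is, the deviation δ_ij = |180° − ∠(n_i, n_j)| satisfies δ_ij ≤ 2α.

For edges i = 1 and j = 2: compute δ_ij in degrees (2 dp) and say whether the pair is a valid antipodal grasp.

α = atan 0.6 = 30.96°;  2α = 61.93°
edge 1: e_1 = (-0.58, +3.25);  n_1 = (+0.9844, +0.1757)
edge 2: e_2 = (-2.53, +0.58);  n_2 = (+0.2235, +0.9747)
∠(n_1, n_2) = 66.97°
δ = |180° − 66.97°| = 113.03°
113.03° > 2α = 61.93°  →  invalid

δ = 113.03°, invalid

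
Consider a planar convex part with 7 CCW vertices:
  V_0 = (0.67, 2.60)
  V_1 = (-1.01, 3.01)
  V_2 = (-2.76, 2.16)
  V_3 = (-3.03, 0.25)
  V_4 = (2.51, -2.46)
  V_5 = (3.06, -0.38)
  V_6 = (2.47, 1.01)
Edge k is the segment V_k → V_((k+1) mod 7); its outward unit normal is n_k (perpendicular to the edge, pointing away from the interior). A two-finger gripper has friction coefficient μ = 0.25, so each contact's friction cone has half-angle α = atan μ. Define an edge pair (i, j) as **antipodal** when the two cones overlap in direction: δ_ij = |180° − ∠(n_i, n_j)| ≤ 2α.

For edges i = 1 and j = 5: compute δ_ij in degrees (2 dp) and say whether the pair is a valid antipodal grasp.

α = atan 0.25 = 14.04°;  2α = 28.07°
edge 1: e_1 = (-1.75, -0.85);  n_1 = (-0.4369, +0.8995)
edge 5: e_5 = (-0.59, +1.39);  n_5 = (+0.9205, +0.3907)
∠(n_1, n_5) = 92.91°
δ = |180° − 92.91°| = 87.09°
87.09° > 2α = 28.07°  →  invalid

δ = 87.09°, invalid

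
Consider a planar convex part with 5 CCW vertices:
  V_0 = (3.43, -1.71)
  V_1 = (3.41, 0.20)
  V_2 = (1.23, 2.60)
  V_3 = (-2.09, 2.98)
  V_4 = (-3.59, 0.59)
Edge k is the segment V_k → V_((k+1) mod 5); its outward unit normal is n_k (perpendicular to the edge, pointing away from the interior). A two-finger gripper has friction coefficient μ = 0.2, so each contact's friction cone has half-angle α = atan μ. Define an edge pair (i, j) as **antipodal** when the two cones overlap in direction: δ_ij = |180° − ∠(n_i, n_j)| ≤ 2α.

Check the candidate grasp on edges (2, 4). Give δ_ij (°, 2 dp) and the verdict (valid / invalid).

α = atan 0.2 = 11.31°;  2α = 22.62°
edge 2: e_2 = (-3.32, +0.38);  n_2 = (+0.1137, +0.9935)
edge 4: e_4 = (+7.02, -2.30);  n_4 = (-0.3114, -0.9503)
∠(n_2, n_4) = 168.39°
δ = |180° − 168.39°| = 11.61°
11.61° ≤ 2α = 22.62°  →  valid

δ = 11.61°, valid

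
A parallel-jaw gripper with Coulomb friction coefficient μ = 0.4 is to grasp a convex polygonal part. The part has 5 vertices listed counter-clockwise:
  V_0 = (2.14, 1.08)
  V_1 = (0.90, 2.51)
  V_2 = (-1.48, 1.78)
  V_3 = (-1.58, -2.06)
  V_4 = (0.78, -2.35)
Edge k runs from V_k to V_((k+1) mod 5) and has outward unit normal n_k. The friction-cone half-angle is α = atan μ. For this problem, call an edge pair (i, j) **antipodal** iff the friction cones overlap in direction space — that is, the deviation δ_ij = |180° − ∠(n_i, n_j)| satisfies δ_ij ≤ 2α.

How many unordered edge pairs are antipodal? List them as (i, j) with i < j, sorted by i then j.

count = 4; pairs: (0,2), (0,3), (1,3), (2,4)

α = atan 0.4 = 21.80°;  2α = 43.60°
n_0 = (+0.7555, +0.6551)
n_1 = (-0.2932, +0.9560)
n_2 = (-0.9997, +0.0260)
n_3 = (-0.1220, -0.9925)
n_4 = (+0.9296, -0.3686)
  (0,1): δ = 113.88°  ·
  (0,2): δ = 42.42°  ✓
  (0,3): δ = 42.06°  ✓
  (0,4): δ = 117.44°  ·
  (1,2): δ = 108.54°  ·
  (1,3): δ = 24.06°  ✓
  (1,4): δ = 51.32°  ·
  (2,3): δ = 95.51°  ·
  (2,4): δ = 20.14°  ✓
  (3,4): δ = 104.62°  ·
antipodal pairs: 4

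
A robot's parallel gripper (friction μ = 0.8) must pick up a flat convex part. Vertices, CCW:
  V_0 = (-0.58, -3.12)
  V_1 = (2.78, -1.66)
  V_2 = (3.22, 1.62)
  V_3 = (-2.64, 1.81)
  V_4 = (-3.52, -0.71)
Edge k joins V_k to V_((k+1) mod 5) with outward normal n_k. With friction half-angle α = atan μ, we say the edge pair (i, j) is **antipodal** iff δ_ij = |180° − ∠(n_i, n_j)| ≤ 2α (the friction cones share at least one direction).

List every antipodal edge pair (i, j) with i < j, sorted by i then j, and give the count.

count = 5; pairs: (0,2), (0,3), (1,3), (1,4), (2,4)

α = atan 0.8 = 38.66°;  2α = 77.32°
n_0 = (+0.3985, -0.9172)
n_1 = (+0.9911, -0.1330)
n_2 = (+0.0324, +0.9995)
n_3 = (-0.9441, +0.3297)
n_4 = (-0.6340, -0.7734)
  (0,1): δ = 121.13°  ·
  (0,2): δ = 25.34°  ✓
  (0,3): δ = 47.26°  ✓
  (0,4): δ = 117.17°  ·
  (1,2): δ = 84.22°  ·
  (1,3): δ = 11.61°  ✓
  (1,4): δ = 58.30°  ✓
  (2,3): δ = 107.39°  ·
  (2,4): δ = 37.49°  ✓
  (3,4): δ = 110.09°  ·
antipodal pairs: 5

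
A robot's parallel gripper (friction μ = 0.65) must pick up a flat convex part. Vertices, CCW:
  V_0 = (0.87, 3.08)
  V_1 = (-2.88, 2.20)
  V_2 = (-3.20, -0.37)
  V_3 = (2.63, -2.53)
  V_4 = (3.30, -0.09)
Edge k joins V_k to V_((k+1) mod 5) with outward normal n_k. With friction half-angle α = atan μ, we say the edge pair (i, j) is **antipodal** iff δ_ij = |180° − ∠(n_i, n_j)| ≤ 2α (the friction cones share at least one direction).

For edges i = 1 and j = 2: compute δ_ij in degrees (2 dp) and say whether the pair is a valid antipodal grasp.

α = atan 0.65 = 33.02°;  2α = 66.05°
edge 1: e_1 = (-0.32, -2.57);  n_1 = (-0.9923, +0.1236)
edge 2: e_2 = (+5.83, -2.16);  n_2 = (-0.3474, -0.9377)
∠(n_1, n_2) = 76.77°
δ = |180° − 76.77°| = 103.23°
103.23° > 2α = 66.05°  →  invalid

δ = 103.23°, invalid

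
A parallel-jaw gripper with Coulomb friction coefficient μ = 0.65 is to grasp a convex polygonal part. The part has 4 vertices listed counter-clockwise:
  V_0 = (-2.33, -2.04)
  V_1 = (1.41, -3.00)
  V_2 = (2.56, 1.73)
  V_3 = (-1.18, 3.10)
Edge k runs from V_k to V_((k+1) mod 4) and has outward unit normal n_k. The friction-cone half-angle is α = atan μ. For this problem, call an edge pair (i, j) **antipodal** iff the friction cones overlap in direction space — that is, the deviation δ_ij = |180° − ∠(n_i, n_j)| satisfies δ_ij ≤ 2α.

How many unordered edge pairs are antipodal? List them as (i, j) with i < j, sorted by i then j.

count = 2; pairs: (0,2), (1,3)

α = atan 0.65 = 33.02°;  2α = 66.05°
n_0 = (-0.2486, -0.9686)
n_1 = (+0.9717, -0.2362)
n_2 = (+0.3440, +0.9390)
n_3 = (-0.9759, +0.2183)
  (0,1): δ = 89.27°  ·
  (0,2): δ = 5.72°  ✓
  (0,3): δ = 91.78°  ·
  (1,2): δ = 96.45°  ·
  (1,3): δ = 1.05°  ✓
  (2,3): δ = 82.49°  ·
antipodal pairs: 2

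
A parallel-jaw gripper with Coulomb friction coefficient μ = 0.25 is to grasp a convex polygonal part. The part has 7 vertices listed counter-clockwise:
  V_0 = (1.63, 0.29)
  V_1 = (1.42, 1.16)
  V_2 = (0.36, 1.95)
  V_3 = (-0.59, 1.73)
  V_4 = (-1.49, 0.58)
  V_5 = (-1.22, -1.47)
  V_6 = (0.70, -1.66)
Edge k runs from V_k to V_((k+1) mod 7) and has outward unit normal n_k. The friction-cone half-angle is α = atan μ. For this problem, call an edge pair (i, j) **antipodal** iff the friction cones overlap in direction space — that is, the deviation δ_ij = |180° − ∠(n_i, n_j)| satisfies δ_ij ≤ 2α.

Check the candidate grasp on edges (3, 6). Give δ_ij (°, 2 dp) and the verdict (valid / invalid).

α = atan 0.25 = 14.04°;  2α = 28.07°
edge 3: e_3 = (-0.90, -1.15);  n_3 = (-0.7875, +0.6163)
edge 6: e_6 = (+0.93, +1.95);  n_6 = (+0.9026, -0.4305)
∠(n_3, n_6) = 167.45°
δ = |180° − 167.45°| = 12.55°
12.55° ≤ 2α = 28.07°  →  valid

δ = 12.55°, valid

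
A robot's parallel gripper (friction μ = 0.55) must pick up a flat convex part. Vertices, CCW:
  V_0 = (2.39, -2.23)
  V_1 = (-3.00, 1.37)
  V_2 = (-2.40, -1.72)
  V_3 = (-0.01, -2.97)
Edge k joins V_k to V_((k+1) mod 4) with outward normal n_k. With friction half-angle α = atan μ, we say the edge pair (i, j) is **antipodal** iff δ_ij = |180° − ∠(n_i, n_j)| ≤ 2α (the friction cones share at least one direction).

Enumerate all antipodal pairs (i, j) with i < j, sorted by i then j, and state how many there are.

count = 3; pairs: (0,1), (0,2), (0,3)

α = atan 0.55 = 28.81°;  2α = 57.62°
n_0 = (+0.5554, +0.8316)
n_1 = (-0.9817, -0.1906)
n_2 = (-0.4635, -0.8861)
n_3 = (+0.2946, -0.9556)
  (0,1): δ = 45.27°  ✓
  (0,2): δ = 6.13°  ✓
  (0,3): δ = 50.88°  ✓
  (1,2): δ = 128.60°  ·
  (1,3): δ = 83.85°  ·
  (2,3): δ = 135.25°  ·
antipodal pairs: 3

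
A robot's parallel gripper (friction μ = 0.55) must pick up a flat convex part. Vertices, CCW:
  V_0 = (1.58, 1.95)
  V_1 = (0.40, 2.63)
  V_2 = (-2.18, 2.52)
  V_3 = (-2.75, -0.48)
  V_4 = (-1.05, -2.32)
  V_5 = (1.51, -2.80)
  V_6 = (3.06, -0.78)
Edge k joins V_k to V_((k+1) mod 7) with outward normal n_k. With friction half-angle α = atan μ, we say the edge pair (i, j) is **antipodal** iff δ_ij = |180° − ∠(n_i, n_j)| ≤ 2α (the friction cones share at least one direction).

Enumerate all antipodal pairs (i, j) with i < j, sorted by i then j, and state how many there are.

α = atan 0.55 = 28.81°;  2α = 57.62°
n_0 = (+0.4993, +0.8664)
n_1 = (-0.0426, +0.9991)
n_2 = (-0.9824, +0.1867)
n_3 = (-0.7345, -0.6786)
n_4 = (-0.1843, -0.9829)
n_5 = (+0.7934, -0.6088)
n_6 = (+0.8791, +0.4766)
  (0,1): δ = 147.61°  ·
  (0,2): δ = 70.80°  ·
  (0,3): δ = 17.31°  ✓
  (0,4): δ = 19.33°  ✓
  (0,5): δ = 82.45°  ·
  (0,6): δ = 148.42°  ·
  (1,2): δ = 103.20°  ·
  (1,3): δ = 49.71°  ✓
  (1,4): δ = 13.06°  ✓
  (1,5): δ = 50.06°  ✓
  (1,6): δ = 116.02°  ·
  (2,3): δ = 126.51°  ·
  (2,4): δ = 89.86°  ·
  (2,5): δ = 26.74°  ✓
  (2,6): δ = 39.22°  ✓
  (3,4): δ = 143.35°  ·
  (3,5): δ = 80.24°  ·
  (3,6): δ = 14.27°  ✓
  (4,5): δ = 116.88°  ·
  (4,6): δ = 50.92°  ✓
  (5,6): δ = 114.04°  ·
antipodal pairs: 9

count = 9; pairs: (0,3), (0,4), (1,3), (1,4), (1,5), (2,5), (2,6), (3,6), (4,6)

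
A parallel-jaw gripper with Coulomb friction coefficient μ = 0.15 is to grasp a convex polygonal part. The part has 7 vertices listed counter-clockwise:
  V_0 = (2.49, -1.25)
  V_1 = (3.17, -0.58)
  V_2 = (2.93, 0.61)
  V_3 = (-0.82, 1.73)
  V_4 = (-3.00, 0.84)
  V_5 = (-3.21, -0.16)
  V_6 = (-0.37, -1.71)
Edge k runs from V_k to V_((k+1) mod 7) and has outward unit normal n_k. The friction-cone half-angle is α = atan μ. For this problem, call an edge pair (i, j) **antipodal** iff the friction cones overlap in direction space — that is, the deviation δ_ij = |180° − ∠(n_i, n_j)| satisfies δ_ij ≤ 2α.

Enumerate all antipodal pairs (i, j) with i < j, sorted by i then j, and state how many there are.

α = atan 0.15 = 8.53°;  2α = 17.06°
n_0 = (+0.7018, -0.7123)
n_1 = (+0.9803, +0.1977)
n_2 = (+0.2862, +0.9582)
n_3 = (-0.3780, +0.9258)
n_4 = (-0.9787, +0.2055)
n_5 = (-0.4791, -0.8778)
n_6 = (+0.1588, -0.9873)
  (0,1): δ = 123.17°  ·
  (0,2): δ = 61.20°  ·
  (0,3): δ = 22.37°  ·
  (0,4): δ = 33.56°  ·
  (0,5): δ = 106.80°  ·
  (0,6): δ = 144.56°  ·
  (1,2): δ = 118.03°  ·
  (1,3): δ = 79.19°  ·
  (1,4): δ = 23.26°  ·
  (1,5): δ = 49.97°  ·
  (1,6): δ = 87.73°  ·
  (2,3): δ = 141.16°  ·
  (2,4): δ = 85.23°  ·
  (2,5): δ = 12.00°  ✓
  (2,6): δ = 25.77°  ·
  (3,4): δ = 124.07°  ·
  (3,5): δ = 50.83°  ·
  (3,6): δ = 13.07°  ✓
  (4,5): δ = 106.76°  ·
  (4,6): δ = 69.00°  ·
  (5,6): δ = 142.24°  ·
antipodal pairs: 2

count = 2; pairs: (2,5), (3,6)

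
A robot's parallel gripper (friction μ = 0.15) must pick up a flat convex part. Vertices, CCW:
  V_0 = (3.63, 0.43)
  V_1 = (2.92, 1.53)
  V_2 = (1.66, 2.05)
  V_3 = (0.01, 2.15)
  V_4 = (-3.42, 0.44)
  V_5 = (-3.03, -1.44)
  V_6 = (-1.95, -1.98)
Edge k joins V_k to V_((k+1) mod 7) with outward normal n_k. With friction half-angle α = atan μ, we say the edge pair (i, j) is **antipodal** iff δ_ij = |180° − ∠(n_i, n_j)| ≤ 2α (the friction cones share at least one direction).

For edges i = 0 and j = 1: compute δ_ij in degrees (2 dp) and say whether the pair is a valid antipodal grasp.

α = atan 0.15 = 8.53°;  2α = 17.06°
edge 0: e_0 = (-0.71, +1.10);  n_0 = (+0.8402, +0.5423)
edge 1: e_1 = (-1.26, +0.52);  n_1 = (+0.3815, +0.9244)
∠(n_0, n_1) = 34.73°
δ = |180° − 34.73°| = 145.27°
145.27° > 2α = 17.06°  →  invalid

δ = 145.27°, invalid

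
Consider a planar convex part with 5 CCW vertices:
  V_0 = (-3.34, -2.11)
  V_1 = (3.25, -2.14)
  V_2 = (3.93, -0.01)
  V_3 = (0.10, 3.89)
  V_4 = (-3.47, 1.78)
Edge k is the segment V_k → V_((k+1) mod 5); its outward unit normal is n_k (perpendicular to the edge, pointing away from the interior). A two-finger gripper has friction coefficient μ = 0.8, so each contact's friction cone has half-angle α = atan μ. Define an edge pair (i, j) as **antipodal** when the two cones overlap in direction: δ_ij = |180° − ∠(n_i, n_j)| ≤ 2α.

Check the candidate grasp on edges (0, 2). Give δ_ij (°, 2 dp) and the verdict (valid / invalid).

δ = 45.26°, valid

α = atan 0.8 = 38.66°;  2α = 77.32°
edge 0: e_0 = (+6.59, -0.03);  n_0 = (-0.0046, -1.0000)
edge 2: e_2 = (-3.83, +3.90);  n_2 = (+0.7135, +0.7007)
∠(n_0, n_2) = 134.74°
δ = |180° − 134.74°| = 45.26°
45.26° ≤ 2α = 77.32°  →  valid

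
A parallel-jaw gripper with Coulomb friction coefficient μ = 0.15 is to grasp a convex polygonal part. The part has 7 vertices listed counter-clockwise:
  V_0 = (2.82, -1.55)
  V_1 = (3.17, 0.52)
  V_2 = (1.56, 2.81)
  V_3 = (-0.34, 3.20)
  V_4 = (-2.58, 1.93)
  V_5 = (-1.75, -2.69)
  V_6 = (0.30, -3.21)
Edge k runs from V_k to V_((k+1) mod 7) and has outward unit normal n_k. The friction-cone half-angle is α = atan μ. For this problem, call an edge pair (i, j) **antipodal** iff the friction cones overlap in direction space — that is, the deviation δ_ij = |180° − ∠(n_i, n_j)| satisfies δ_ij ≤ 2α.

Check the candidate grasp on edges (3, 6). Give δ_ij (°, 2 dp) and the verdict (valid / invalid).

δ = 3.82°, valid

α = atan 0.15 = 8.53°;  2α = 17.06°
edge 3: e_3 = (-2.24, -1.27);  n_3 = (-0.4932, +0.8699)
edge 6: e_6 = (+2.52, +1.66);  n_6 = (+0.5501, -0.8351)
∠(n_3, n_6) = 176.18°
δ = |180° − 176.18°| = 3.82°
3.82° ≤ 2α = 17.06°  →  valid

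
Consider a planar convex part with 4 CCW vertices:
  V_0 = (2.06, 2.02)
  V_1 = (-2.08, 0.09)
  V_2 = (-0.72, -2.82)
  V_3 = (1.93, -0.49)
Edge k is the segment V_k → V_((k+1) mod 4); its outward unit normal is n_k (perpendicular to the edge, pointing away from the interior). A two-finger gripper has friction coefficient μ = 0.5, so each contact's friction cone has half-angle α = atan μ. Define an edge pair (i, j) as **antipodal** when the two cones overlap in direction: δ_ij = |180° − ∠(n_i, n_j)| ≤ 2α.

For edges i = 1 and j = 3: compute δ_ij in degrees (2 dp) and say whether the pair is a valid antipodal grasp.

δ = 28.01°, valid

α = atan 0.5 = 26.57°;  2α = 53.13°
edge 1: e_1 = (+1.36, -2.91);  n_1 = (-0.9059, -0.4234)
edge 3: e_3 = (+0.13, +2.51);  n_3 = (+0.9987, -0.0517)
∠(n_1, n_3) = 151.99°
δ = |180° − 151.99°| = 28.01°
28.01° ≤ 2α = 53.13°  →  valid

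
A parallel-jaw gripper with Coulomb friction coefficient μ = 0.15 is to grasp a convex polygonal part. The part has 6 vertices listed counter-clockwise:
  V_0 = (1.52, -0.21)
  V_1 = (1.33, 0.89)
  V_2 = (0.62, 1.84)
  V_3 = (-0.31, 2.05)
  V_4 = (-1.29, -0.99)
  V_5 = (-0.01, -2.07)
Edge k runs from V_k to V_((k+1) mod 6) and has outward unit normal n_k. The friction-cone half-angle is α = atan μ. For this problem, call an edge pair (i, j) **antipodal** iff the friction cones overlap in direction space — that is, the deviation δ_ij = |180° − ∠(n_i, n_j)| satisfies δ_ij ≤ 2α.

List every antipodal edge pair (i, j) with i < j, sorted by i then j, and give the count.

α = atan 0.15 = 8.53°;  2α = 17.06°
n_0 = (+0.9854, +0.1702)
n_1 = (+0.8010, +0.5987)
n_2 = (+0.2203, +0.9754)
n_3 = (-0.9518, +0.3068)
n_4 = (-0.6449, -0.7643)
n_5 = (+0.7723, -0.6353)
  (0,1): δ = 153.03°  ·
  (0,2): δ = 112.52°  ·
  (0,3): δ = 27.67°  ·
  (0,4): δ = 40.04°  ·
  (0,5): δ = 130.76°  ·
  (1,2): δ = 139.50°  ·
  (1,3): δ = 54.64°  ·
  (1,4): δ = 13.07°  ✓
  (1,5): δ = 103.79°  ·
  (2,3): δ = 95.14°  ·
  (2,4): δ = 27.43°  ·
  (2,5): δ = 63.28°  ·
  (3,4): δ = 112.29°  ·
  (3,5): δ = 21.57°  ·
  (4,5): δ = 89.28°  ·
antipodal pairs: 1

count = 1; pairs: (1,4)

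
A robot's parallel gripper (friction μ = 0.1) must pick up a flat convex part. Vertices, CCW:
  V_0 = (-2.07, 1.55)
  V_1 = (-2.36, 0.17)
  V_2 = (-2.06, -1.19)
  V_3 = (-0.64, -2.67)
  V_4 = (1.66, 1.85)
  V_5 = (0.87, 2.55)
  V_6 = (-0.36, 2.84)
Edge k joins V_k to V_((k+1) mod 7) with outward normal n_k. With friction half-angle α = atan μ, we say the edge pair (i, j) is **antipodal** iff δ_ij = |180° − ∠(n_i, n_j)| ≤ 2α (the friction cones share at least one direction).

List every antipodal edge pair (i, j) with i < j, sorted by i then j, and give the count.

count = 1; pairs: (2,4)

α = atan 0.1 = 5.71°;  2α = 11.42°
n_0 = (-0.9786, +0.2057)
n_1 = (-0.9765, -0.2154)
n_2 = (-0.7216, -0.6923)
n_3 = (+0.8913, -0.4535)
n_4 = (+0.6632, +0.7485)
n_5 = (+0.2295, +0.9733)
n_6 = (-0.6022, +0.7983)
  (0,1): δ = 155.69°  ·
  (0,2): δ = 124.32°  ·
  (0,3): δ = 15.10°  ·
  (0,4): δ = 60.32°  ·
  (0,5): δ = 88.60°  ·
  (0,6): δ = 138.90°  ·
  (1,2): δ = 148.62°  ·
  (1,3): δ = 39.41°  ·
  (1,4): δ = 36.02°  ·
  (1,5): δ = 64.29°  ·
  (1,6): δ = 114.59°  ·
  (2,3): δ = 70.78°  ·
  (2,4): δ = 4.64°  ✓
  (2,5): δ = 32.92°  ·
  (2,6): δ = 83.22°  ·
  (3,4): δ = 104.57°  ·
  (3,5): δ = 76.30°  ·
  (3,6): δ = 26.00°  ·
  (4,5): δ = 151.72°  ·
  (4,6): δ = 101.43°  ·
  (5,6): δ = 129.70°  ·
antipodal pairs: 1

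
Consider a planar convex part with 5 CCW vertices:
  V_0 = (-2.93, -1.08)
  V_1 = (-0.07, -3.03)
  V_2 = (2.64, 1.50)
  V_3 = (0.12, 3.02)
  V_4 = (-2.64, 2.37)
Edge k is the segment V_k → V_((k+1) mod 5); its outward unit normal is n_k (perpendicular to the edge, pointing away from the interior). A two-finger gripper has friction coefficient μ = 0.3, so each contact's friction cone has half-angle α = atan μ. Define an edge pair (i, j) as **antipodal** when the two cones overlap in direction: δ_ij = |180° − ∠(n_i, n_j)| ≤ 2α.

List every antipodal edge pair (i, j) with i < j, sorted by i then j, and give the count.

α = atan 0.3 = 16.70°;  2α = 33.40°
n_0 = (-0.5633, -0.8262)
n_1 = (+0.8582, -0.5134)
n_2 = (+0.5165, +0.8563)
n_3 = (-0.2292, +0.9734)
n_4 = (-0.9965, +0.0838)
  (0,1): δ = 86.60°  ·
  (0,2): δ = 3.19°  ✓
  (0,3): δ = 47.54°  ·
  (0,4): δ = 119.48°  ·
  (1,2): δ = 90.21°  ·
  (1,3): δ = 45.86°  ·
  (1,4): δ = 26.08°  ✓
  (2,3): δ = 135.65°  ·
  (2,4): δ = 63.71°  ·
  (3,4): δ = 108.06°  ·
antipodal pairs: 2

count = 2; pairs: (0,2), (1,4)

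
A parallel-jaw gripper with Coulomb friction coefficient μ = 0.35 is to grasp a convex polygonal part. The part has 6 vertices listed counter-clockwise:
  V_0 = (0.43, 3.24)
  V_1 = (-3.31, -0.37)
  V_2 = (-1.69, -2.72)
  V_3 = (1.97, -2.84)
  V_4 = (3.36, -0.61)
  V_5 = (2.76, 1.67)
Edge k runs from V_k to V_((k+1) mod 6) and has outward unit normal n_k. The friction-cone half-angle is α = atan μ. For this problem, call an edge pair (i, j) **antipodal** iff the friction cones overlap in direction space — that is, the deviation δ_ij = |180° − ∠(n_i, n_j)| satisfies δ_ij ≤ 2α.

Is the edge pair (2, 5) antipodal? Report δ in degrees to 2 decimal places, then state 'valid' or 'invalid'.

δ = 32.09°, valid

α = atan 0.35 = 19.29°;  2α = 38.58°
edge 2: e_2 = (+3.66, -0.12);  n_2 = (-0.0328, -0.9995)
edge 5: e_5 = (-2.33, +1.57);  n_5 = (+0.5588, +0.8293)
∠(n_2, n_5) = 147.91°
δ = |180° − 147.91°| = 32.09°
32.09° ≤ 2α = 38.58°  →  valid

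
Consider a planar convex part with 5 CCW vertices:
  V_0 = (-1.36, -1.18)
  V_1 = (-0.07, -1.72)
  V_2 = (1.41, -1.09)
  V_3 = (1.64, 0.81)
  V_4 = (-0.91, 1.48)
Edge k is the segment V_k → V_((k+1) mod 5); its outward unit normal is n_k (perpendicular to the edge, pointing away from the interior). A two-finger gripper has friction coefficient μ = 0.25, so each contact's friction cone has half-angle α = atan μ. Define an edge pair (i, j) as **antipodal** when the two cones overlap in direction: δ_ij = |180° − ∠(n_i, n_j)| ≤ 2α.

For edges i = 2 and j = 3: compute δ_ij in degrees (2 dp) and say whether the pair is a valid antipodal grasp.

δ = 97.82°, invalid

α = atan 0.25 = 14.04°;  2α = 28.07°
edge 2: e_2 = (+0.23, +1.90);  n_2 = (+0.9928, -0.1202)
edge 3: e_3 = (-2.55, +0.67);  n_3 = (+0.2541, +0.9672)
∠(n_2, n_3) = 82.18°
δ = |180° − 82.18°| = 97.82°
97.82° > 2α = 28.07°  →  invalid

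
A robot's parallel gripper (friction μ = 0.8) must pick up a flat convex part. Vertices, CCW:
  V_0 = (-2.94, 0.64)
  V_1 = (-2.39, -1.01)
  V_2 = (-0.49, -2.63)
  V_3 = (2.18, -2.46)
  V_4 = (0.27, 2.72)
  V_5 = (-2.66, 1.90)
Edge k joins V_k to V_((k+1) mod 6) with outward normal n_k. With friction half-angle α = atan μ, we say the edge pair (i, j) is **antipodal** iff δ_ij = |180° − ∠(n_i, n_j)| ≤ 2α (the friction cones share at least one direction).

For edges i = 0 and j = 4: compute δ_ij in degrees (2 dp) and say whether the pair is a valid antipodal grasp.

α = atan 0.8 = 38.66°;  2α = 77.32°
edge 0: e_0 = (+0.55, -1.65);  n_0 = (-0.9487, -0.3162)
edge 4: e_4 = (-2.93, -0.82);  n_4 = (-0.2695, +0.9630)
∠(n_0, n_4) = 92.80°
δ = |180° − 92.80°| = 87.20°
87.20° > 2α = 77.32°  →  invalid

δ = 87.20°, invalid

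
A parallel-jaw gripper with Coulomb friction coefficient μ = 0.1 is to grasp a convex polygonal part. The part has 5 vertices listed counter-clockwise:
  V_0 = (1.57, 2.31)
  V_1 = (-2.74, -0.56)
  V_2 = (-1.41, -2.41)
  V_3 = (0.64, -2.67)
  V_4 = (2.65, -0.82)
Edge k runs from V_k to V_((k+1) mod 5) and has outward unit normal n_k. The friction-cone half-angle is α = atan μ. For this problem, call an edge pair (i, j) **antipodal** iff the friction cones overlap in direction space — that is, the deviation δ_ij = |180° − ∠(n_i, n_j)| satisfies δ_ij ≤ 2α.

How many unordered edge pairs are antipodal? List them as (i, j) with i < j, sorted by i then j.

α = atan 0.1 = 5.71°;  2α = 11.42°
n_0 = (-0.5543, +0.8323)
n_1 = (-0.8120, -0.5837)
n_2 = (-0.1258, -0.9921)
n_3 = (+0.6772, -0.7358)
n_4 = (+0.9453, +0.3262)
  (0,1): δ = 87.95°  ·
  (0,2): δ = 40.89°  ·
  (0,3): δ = 8.97°  ✓
  (0,4): δ = 75.38°  ·
  (1,2): δ = 132.94°  ·
  (1,3): δ = 83.09°  ·
  (1,4): δ = 16.68°  ·
  (2,3): δ = 130.15°  ·
  (2,4): δ = 63.73°  ·
  (3,4): δ = 113.59°  ·
antipodal pairs: 1

count = 1; pairs: (0,3)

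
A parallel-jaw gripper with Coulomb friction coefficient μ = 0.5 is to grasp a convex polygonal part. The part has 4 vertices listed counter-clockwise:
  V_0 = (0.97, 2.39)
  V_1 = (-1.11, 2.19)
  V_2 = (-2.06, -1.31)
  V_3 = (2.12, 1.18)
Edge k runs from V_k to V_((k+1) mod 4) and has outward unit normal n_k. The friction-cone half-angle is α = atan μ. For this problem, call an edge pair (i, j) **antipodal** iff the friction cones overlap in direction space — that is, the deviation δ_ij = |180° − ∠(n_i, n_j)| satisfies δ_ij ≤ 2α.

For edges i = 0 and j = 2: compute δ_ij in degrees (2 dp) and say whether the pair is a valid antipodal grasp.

δ = 25.29°, valid

α = atan 0.5 = 26.57°;  2α = 53.13°
edge 0: e_0 = (-2.08, -0.20);  n_0 = (-0.0957, +0.9954)
edge 2: e_2 = (+4.18, +2.49);  n_2 = (+0.5118, -0.8591)
∠(n_0, n_2) = 154.71°
δ = |180° − 154.71°| = 25.29°
25.29° ≤ 2α = 53.13°  →  valid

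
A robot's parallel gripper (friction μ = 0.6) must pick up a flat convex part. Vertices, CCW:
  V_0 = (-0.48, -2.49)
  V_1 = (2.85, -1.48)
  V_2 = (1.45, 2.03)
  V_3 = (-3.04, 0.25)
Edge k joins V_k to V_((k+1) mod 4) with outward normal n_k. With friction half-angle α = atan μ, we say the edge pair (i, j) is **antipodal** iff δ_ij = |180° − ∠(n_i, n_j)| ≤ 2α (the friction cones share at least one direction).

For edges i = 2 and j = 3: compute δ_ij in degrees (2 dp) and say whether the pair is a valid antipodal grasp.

δ = 68.57°, invalid

α = atan 0.6 = 30.96°;  2α = 61.93°
edge 2: e_2 = (-4.49, -1.78);  n_2 = (-0.3685, +0.9296)
edge 3: e_3 = (+2.56, -2.74);  n_3 = (-0.7307, -0.6827)
∠(n_2, n_3) = 111.43°
δ = |180° − 111.43°| = 68.57°
68.57° > 2α = 61.93°  →  invalid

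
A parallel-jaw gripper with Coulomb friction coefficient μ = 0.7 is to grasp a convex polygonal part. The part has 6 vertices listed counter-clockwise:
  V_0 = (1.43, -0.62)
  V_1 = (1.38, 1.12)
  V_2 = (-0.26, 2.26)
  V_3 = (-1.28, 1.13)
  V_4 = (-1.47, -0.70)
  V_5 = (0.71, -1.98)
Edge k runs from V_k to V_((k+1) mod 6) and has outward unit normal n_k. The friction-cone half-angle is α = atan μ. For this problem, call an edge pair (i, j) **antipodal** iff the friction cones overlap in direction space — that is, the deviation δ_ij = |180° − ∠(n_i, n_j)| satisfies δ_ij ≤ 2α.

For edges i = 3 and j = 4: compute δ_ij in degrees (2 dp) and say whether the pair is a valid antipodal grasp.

δ = 114.49°, invalid

α = atan 0.7 = 34.99°;  2α = 69.98°
edge 3: e_3 = (-0.19, -1.83);  n_3 = (-0.9947, +0.1033)
edge 4: e_4 = (+2.18, -1.28);  n_4 = (-0.5063, -0.8623)
∠(n_3, n_4) = 65.51°
δ = |180° − 65.51°| = 114.49°
114.49° > 2α = 69.98°  →  invalid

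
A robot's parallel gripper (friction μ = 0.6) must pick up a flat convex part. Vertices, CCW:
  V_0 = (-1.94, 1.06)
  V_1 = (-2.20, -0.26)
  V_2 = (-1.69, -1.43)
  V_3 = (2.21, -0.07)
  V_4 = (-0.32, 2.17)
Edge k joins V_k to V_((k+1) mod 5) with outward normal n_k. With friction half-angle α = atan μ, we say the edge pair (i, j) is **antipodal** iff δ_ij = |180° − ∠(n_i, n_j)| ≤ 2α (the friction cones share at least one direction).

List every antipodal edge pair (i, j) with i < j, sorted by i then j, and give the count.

count = 5; pairs: (0,2), (0,3), (1,3), (2,3), (2,4)

α = atan 0.6 = 30.96°;  2α = 61.93°
n_0 = (-0.9811, +0.1933)
n_1 = (-0.9167, -0.3996)
n_2 = (+0.3293, -0.9442)
n_3 = (+0.6629, +0.7487)
n_4 = (-0.5652, +0.8249)
  (0,1): δ = 145.30°  ·
  (0,2): δ = 59.63°  ✓
  (0,3): δ = 59.62°  ✓
  (0,4): δ = 135.56°  ·
  (1,2): δ = 94.33°  ·
  (1,3): δ = 24.93°  ✓
  (1,4): δ = 100.87°  ·
  (2,3): δ = 60.75°  ✓
  (2,4): δ = 15.19°  ✓
  (3,4): δ = 104.06°  ·
antipodal pairs: 5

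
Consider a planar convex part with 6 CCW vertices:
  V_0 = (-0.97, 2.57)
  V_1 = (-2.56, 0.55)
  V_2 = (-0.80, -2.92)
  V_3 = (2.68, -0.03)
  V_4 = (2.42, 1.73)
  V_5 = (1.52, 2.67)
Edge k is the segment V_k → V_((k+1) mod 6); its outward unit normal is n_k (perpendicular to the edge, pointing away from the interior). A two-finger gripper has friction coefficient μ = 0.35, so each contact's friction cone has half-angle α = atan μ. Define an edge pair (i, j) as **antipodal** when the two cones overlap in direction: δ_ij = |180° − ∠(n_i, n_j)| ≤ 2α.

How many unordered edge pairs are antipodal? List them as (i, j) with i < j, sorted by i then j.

α = atan 0.35 = 19.29°;  2α = 38.58°
n_0 = (-0.7858, +0.6185)
n_1 = (-0.8918, -0.4523)
n_2 = (+0.6389, -0.7693)
n_3 = (+0.9893, +0.1461)
n_4 = (+0.7223, +0.6916)
n_5 = (-0.0401, +0.9992)
  (0,1): δ = 114.90°  ·
  (0,2): δ = 12.08°  ✓
  (0,3): δ = 46.61°  ·
  (0,4): δ = 81.96°  ·
  (0,5): δ = 130.51°  ·
  (1,2): δ = 77.19°  ·
  (1,3): δ = 18.49°  ✓
  (1,4): δ = 16.86°  ✓
  (1,5): δ = 65.41°  ·
  (2,3): δ = 121.30°  ·
  (2,4): δ = 85.95°  ·
  (2,5): δ = 37.41°  ✓
  (3,4): δ = 144.65°  ·
  (3,5): δ = 96.10°  ·
  (4,5): δ = 131.45°  ·
antipodal pairs: 4

count = 4; pairs: (0,2), (1,3), (1,4), (2,5)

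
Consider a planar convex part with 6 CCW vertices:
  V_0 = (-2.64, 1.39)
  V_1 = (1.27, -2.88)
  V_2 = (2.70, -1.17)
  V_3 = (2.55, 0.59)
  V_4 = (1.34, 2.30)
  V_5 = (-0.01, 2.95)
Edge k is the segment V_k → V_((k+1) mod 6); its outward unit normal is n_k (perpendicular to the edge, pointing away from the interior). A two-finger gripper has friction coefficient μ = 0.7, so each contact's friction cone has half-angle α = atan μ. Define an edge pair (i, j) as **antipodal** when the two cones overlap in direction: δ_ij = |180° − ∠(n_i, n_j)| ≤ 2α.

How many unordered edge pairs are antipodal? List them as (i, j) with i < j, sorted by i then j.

count = 5; pairs: (0,2), (0,3), (0,4), (1,5), (2,5)

α = atan 0.7 = 34.99°;  2α = 69.98°
n_0 = (-0.7375, -0.6753)
n_1 = (+0.7671, -0.6415)
n_2 = (+0.9964, +0.0849)
n_3 = (+0.8163, +0.5776)
n_4 = (+0.4338, +0.9010)
n_5 = (-0.5102, +0.8601)
  (0,1): δ = 82.38°  ·
  (0,2): δ = 37.61°  ✓
  (0,3): δ = 7.20°  ✓
  (0,4): δ = 21.81°  ✓
  (0,5): δ = 78.19°  ·
  (1,2): δ = 135.22°  ·
  (1,3): δ = 104.81°  ·
  (1,4): δ = 75.81°  ·
  (1,5): δ = 19.42°  ✓
  (2,3): δ = 149.59°  ·
  (2,4): δ = 120.58°  ·
  (2,5): δ = 64.20°  ✓
  (3,4): δ = 150.99°  ·
  (3,5): δ = 94.61°  ·
  (4,5): δ = 123.62°  ·
antipodal pairs: 5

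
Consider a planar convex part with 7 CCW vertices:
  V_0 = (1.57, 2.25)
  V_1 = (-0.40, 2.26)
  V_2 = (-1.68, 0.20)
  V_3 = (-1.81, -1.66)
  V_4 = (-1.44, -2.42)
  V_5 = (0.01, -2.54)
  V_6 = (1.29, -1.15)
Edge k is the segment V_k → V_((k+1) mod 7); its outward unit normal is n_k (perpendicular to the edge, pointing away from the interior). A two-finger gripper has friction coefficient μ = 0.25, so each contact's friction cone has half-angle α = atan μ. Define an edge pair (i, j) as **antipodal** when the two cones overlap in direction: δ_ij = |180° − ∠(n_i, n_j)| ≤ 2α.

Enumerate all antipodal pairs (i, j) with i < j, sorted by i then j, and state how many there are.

α = atan 0.25 = 14.04°;  2α = 28.07°
n_0 = (+0.0051, +1.0000)
n_1 = (-0.8494, +0.5278)
n_2 = (-0.9976, +0.0697)
n_3 = (-0.8991, -0.4377)
n_4 = (-0.0825, -0.9966)
n_5 = (+0.7356, -0.6774)
n_6 = (+0.9966, -0.0821)
  (0,1): δ = 121.56°  ·
  (0,2): δ = 93.71°  ·
  (0,3): δ = 63.75°  ·
  (0,4): δ = 4.44°  ✓
  (0,5): δ = 47.65°  ·
  (0,6): δ = 85.58°  ·
  (1,2): δ = 152.14°  ·
  (1,3): δ = 122.19°  ·
  (1,4): δ = 62.88°  ·
  (1,5): δ = 10.79°  ✓
  (1,6): δ = 27.15°  ✓
  (2,3): δ = 150.04°  ·
  (2,4): δ = 90.73°  ·
  (2,5): δ = 38.64°  ·
  (2,6): δ = 0.71°  ✓
  (3,4): δ = 120.69°  ·
  (3,5): δ = 68.60°  ·
  (3,6): δ = 30.67°  ·
  (4,5): δ = 127.91°  ·
  (4,6): δ = 89.98°  ·
  (5,6): δ = 142.07°  ·
antipodal pairs: 4

count = 4; pairs: (0,4), (1,5), (1,6), (2,6)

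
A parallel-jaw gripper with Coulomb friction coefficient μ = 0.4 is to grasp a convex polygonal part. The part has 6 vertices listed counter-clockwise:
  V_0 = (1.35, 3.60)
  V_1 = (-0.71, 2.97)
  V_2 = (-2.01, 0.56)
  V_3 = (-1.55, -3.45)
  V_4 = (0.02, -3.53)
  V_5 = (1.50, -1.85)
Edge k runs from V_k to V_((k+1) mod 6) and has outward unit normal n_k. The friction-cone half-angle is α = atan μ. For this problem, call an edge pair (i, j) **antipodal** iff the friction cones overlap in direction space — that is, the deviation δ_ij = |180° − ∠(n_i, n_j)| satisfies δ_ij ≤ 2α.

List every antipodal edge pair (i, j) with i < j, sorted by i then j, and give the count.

α = atan 0.4 = 21.80°;  2α = 43.60°
n_0 = (-0.2925, +0.9563)
n_1 = (-0.8801, +0.4748)
n_2 = (-0.9935, -0.1140)
n_3 = (-0.0509, -0.9987)
n_4 = (+0.7504, -0.6610)
n_5 = (+0.9996, +0.0275)
  (0,1): δ = 135.35°  ·
  (0,2): δ = 100.46°  ·
  (0,3): δ = 19.92°  ✓
  (0,4): δ = 31.62°  ✓
  (0,5): δ = 74.57°  ·
  (1,2): δ = 145.11°  ·
  (1,3): δ = 64.57°  ·
  (1,4): δ = 13.04°  ✓
  (1,5): δ = 29.92°  ✓
  (2,3): δ = 99.46°  ·
  (2,4): δ = 47.92°  ·
  (2,5): δ = 4.97°  ✓
  (3,4): δ = 128.46°  ·
  (3,5): δ = 85.51°  ·
  (4,5): δ = 137.04°  ·
antipodal pairs: 5

count = 5; pairs: (0,3), (0,4), (1,4), (1,5), (2,5)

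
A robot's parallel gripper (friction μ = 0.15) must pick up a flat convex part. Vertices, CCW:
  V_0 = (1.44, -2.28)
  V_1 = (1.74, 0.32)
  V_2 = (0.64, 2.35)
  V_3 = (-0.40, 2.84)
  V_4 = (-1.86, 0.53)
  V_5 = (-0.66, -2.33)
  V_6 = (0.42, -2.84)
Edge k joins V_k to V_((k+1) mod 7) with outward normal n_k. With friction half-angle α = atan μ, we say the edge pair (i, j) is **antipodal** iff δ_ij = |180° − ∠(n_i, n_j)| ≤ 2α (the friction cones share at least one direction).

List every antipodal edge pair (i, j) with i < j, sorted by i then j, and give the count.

α = atan 0.15 = 8.53°;  2α = 17.06°
n_0 = (+0.9934, -0.1146)
n_1 = (+0.8792, +0.4764)
n_2 = (+0.4262, +0.9046)
n_3 = (-0.8453, +0.5343)
n_4 = (-0.9221, -0.3869)
n_5 = (-0.4270, -0.9042)
n_6 = (+0.4813, -0.8766)
  (0,1): δ = 144.97°  ·
  (0,2): δ = 108.65°  ·
  (0,3): δ = 25.71°  ·
  (0,4): δ = 29.34°  ·
  (0,5): δ = 71.30°  ·
  (0,6): δ = 125.35°  ·
  (1,2): δ = 143.68°  ·
  (1,3): δ = 60.75°  ·
  (1,4): δ = 5.69°  ✓
  (1,5): δ = 36.27°  ·
  (1,6): δ = 90.32°  ·
  (2,3): δ = 97.07°  ·
  (2,4): δ = 42.01°  ·
  (2,5): δ = 0.05°  ✓
  (2,6): δ = 54.00°  ·
  (3,4): δ = 124.94°  ·
  (3,5): δ = 82.98°  ·
  (3,6): δ = 28.94°  ·
  (4,5): δ = 138.04°  ·
  (4,6): δ = 83.99°  ·
  (5,6): δ = 125.95°  ·
antipodal pairs: 2

count = 2; pairs: (1,4), (2,5)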